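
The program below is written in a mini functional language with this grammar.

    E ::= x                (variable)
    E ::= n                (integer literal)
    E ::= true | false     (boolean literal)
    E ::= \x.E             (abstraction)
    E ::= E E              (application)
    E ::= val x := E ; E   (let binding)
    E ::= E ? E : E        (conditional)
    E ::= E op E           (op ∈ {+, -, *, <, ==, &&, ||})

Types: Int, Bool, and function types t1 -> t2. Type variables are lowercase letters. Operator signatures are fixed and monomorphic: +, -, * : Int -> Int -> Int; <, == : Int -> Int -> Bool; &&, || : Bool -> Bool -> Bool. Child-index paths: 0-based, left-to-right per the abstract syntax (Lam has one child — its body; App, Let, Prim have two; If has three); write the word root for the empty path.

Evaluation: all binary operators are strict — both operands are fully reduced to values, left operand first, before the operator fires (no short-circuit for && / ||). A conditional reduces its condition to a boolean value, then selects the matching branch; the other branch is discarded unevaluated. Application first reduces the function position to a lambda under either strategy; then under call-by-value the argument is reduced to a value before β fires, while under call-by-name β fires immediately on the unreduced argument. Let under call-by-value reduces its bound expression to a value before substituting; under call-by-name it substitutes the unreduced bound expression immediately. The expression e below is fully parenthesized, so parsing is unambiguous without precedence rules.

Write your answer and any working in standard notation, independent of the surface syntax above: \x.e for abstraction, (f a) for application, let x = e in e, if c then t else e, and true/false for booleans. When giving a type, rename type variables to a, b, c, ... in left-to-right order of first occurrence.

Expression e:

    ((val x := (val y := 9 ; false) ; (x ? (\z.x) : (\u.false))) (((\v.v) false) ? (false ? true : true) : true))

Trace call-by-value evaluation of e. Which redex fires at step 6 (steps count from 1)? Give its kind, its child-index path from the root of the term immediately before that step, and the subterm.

Trace:
step 0: ((let x = (let y = 9 in false) in (if x then (\z.x) else (\u.false))) (if ((\v.v) false) then (if false then true else true) else true))
step 1: [let@0.0] ((let x = false in (if x then (\z.x) else (\u.false))) (if ((\v.v) false) then (if false then true else true) else true))
step 2: [let@0] ((if false then (\z.false) else (\u.false)) (if ((\v.v) false) then (if false then true else true) else true))
step 3: [if@0] ((\u.false) (if ((\v.v) false) then (if false then true else true) else true))
step 4: [beta@1.0] ((\u.false) (if false then (if false then true else true) else true))
step 5: [if@1] ((\u.false) true)
step 6: [beta@root] false

Answer: beta at root : ((\u.false) true)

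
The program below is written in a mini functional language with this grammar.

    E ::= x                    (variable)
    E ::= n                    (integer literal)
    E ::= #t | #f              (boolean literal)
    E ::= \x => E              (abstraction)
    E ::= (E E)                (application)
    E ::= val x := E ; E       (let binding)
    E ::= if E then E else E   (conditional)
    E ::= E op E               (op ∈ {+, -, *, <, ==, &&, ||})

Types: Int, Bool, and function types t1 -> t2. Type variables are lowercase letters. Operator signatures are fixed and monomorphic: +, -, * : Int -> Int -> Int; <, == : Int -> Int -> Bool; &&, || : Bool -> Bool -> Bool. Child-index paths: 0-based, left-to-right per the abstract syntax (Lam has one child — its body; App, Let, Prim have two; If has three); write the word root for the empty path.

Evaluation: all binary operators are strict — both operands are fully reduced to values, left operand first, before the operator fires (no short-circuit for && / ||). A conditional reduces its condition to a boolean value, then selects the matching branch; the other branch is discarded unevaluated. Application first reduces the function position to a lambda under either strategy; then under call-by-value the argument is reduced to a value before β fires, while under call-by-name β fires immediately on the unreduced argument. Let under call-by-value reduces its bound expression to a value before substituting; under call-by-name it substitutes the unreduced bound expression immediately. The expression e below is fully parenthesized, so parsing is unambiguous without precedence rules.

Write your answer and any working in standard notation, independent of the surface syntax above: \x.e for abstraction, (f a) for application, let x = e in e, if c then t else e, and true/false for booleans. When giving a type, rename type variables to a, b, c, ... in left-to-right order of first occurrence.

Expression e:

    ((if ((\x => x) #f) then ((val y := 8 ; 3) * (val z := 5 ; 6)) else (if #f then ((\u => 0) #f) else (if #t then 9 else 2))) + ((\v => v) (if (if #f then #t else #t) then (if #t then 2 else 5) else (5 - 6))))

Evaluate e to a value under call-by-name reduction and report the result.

Answer: 11

Trace:
step 0: ((if ((\x.x) false) then ((let y = 8 in 3) * (let z = 5 in 6)) else (if false then ((\u.0) false) else (if true then 9 else 2))) + ((\v.v) (if (if false then true else true) then (if true then 2 else 5) else (5 - 6))))
step 1: [beta@0.0] ((if false then ((let y = 8 in 3) * (let z = 5 in 6)) else (if false then ((\u.0) false) else (if true then 9 else 2))) + ((\v.v) (if (if false then true else true) then (if true then 2 else 5) else (5 - 6))))
step 2: [if@0] ((if false then ((\u.0) false) else (if true then 9 else 2)) + ((\v.v) (if (if false then true else true) then (if true then 2 else 5) else (5 - 6))))
step 3: [if@0] ((if true then 9 else 2) + ((\v.v) (if (if false then true else true) then (if true then 2 else 5) else (5 - 6))))
step 4: [if@0] (9 + ((\v.v) (if (if false then true else true) then (if true then 2 else 5) else (5 - 6))))
step 5: [beta@1] (9 + (if (if false then true else true) then (if true then 2 else 5) else (5 - 6)))
step 6: [if@1.0] (9 + (if true then (if true then 2 else 5) else (5 - 6)))
step 7: [if@1] (9 + (if true then 2 else 5))
step 8: [if@1] (9 + 2)
step 9: [delta@root] 11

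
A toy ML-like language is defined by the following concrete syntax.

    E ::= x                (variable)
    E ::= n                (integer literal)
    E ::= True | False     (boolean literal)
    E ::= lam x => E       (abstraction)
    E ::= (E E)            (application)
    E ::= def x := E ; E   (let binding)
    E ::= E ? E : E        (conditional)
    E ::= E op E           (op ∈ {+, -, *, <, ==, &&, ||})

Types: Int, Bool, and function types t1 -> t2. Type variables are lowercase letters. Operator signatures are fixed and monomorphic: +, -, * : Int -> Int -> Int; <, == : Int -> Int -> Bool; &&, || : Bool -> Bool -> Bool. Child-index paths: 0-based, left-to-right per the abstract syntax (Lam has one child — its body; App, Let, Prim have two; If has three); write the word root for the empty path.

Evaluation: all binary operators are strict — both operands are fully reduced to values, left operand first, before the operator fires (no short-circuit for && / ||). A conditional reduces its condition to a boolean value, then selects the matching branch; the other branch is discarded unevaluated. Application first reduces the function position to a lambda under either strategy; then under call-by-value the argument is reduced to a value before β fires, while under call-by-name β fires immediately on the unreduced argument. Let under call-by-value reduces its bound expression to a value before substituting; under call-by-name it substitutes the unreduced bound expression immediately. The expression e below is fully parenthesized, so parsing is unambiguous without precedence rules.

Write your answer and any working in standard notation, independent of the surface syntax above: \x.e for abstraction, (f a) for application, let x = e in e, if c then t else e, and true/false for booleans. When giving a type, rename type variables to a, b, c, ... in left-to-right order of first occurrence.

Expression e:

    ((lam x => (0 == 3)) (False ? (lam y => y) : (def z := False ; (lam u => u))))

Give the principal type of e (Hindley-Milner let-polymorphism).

Trace:
  unify Int ~ Int
  unify Int ~ Int
\x._ : a -> Bool
  unify Bool ~ Bool
y : b
\y._ : b -> b
let z : Bool
u : c
\u._ : c -> c
  unify b -> b ~ c -> c
  unify b ~ c
  unify c ~ c
  unify a -> Bool ~ (c -> c) -> d
  unify a ~ c -> c
  unify Bool ~ d
_ _ : Bool

Answer: Bool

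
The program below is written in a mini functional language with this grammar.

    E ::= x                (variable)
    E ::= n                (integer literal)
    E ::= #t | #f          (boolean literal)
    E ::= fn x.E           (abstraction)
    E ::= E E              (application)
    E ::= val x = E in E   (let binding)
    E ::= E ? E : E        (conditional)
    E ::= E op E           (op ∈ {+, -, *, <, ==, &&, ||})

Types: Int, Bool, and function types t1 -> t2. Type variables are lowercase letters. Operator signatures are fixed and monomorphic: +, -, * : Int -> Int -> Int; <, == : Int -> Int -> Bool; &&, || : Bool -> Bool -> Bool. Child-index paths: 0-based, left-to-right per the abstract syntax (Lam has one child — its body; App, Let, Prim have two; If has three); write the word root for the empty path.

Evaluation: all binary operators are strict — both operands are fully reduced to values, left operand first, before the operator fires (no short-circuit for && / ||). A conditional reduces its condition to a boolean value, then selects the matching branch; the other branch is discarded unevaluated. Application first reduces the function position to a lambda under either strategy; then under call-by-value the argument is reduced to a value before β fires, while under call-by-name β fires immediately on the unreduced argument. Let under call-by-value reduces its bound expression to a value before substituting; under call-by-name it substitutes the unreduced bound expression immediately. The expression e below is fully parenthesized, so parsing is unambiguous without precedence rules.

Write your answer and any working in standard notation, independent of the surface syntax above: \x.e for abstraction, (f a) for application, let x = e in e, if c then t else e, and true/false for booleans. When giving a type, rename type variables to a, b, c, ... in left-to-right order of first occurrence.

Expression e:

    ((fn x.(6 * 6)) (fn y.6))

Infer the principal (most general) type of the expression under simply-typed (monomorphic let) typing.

Answer: Int

Derivation:
  unify Int ~ Int
  unify Int ~ Int
\x._ : a -> Int
\y._ : b -> Int
  unify a -> Int ~ (b -> Int) -> c
  unify a ~ b -> Int
  unify Int ~ c
_ _ : Int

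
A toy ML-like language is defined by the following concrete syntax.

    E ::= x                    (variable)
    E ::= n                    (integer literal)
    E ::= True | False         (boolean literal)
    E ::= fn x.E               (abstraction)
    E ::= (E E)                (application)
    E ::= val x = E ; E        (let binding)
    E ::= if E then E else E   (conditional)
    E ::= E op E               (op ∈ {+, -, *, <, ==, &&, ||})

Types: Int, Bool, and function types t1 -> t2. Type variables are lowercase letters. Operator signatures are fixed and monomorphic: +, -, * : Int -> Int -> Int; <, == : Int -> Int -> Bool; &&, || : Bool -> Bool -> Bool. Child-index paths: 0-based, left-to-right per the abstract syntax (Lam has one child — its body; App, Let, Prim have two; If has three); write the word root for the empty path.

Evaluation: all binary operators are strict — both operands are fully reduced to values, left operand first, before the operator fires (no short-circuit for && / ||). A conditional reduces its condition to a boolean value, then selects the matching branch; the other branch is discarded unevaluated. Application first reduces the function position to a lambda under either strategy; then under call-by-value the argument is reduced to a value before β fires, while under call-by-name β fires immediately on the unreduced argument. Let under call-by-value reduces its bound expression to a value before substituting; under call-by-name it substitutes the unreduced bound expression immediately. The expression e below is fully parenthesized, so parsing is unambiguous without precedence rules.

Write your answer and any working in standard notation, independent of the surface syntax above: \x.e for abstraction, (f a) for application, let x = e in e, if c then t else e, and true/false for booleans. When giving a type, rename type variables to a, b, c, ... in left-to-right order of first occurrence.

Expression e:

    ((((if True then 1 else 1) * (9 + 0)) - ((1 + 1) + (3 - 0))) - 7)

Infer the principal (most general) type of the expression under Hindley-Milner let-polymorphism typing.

Derivation:
  unify Bool ~ Bool
  unify Int ~ Int
  unify Int ~ Int
  unify Int ~ Int
  unify Int ~ Int
  unify Int ~ Int
  unify Int ~ Int
  unify Int ~ Int
  unify Int ~ Int
  unify Int ~ Int
  unify Int ~ Int
  unify Int ~ Int
  unify Int ~ Int
  unify Int ~ Int
  unify Int ~ Int
  unify Int ~ Int

Answer: Int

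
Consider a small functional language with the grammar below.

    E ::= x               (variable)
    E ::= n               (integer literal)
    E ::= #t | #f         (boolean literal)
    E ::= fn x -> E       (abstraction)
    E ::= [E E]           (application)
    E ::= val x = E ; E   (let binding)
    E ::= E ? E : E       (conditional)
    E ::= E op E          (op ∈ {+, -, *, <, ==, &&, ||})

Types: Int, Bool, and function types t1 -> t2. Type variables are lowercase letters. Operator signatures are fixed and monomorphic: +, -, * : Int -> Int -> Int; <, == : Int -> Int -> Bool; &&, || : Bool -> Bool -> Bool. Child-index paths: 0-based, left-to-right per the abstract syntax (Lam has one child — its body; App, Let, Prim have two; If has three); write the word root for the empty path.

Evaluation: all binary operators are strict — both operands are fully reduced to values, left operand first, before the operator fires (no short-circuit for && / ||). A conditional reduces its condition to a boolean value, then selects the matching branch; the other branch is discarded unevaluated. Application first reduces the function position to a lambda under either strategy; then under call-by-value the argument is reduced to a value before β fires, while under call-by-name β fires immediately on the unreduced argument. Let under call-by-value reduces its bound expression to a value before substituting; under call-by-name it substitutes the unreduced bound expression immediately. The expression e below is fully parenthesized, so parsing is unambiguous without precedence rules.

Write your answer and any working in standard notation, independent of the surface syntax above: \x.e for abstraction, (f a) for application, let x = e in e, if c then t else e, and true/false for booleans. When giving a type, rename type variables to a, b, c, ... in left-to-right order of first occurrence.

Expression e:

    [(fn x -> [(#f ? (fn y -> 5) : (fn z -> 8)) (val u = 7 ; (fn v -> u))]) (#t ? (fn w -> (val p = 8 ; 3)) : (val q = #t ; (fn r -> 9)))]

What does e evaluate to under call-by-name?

Answer: 8

Trace:
step 0: ((\x.((if false then (\y.5) else (\z.8)) (let u = 7 in (\v.u)))) (if true then (\w.(let p = 8 in 3)) else (let q = true in (\r.9))))
step 1: [beta@root] ((if false then (\y.5) else (\z.8)) (let u = 7 in (\v.u)))
step 2: [if@0] ((\z.8) (let u = 7 in (\v.u)))
step 3: [beta@root] 8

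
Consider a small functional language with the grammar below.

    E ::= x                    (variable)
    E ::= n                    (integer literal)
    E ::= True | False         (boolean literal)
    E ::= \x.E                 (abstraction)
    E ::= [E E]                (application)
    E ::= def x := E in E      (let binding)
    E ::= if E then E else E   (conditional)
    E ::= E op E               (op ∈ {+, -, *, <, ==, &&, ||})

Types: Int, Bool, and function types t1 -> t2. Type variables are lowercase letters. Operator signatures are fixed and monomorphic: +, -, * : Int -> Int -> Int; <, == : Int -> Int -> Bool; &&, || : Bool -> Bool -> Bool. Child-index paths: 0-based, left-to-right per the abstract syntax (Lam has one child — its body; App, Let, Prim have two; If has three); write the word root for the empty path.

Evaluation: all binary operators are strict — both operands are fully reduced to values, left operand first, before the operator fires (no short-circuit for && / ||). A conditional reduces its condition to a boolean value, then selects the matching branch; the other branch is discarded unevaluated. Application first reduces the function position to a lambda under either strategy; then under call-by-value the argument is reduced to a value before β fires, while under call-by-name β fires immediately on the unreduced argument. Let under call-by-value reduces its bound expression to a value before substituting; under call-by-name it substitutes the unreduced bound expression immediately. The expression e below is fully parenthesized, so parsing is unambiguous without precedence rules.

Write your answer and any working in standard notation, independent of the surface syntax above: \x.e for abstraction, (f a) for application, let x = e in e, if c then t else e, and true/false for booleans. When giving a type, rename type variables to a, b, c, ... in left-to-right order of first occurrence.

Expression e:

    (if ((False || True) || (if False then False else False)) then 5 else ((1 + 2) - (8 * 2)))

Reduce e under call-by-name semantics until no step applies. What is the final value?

Answer: 5

Working:
step 0: (if ((false || true) || (if false then false else false)) then 5 else ((1 + 2) - (8 * 2)))
step 1: [delta@0.0] (if (true || (if false then false else false)) then 5 else ((1 + 2) - (8 * 2)))
step 2: [if@0.1] (if (true || false) then 5 else ((1 + 2) - (8 * 2)))
step 3: [delta@0] (if true then 5 else ((1 + 2) - (8 * 2)))
step 4: [if@root] 5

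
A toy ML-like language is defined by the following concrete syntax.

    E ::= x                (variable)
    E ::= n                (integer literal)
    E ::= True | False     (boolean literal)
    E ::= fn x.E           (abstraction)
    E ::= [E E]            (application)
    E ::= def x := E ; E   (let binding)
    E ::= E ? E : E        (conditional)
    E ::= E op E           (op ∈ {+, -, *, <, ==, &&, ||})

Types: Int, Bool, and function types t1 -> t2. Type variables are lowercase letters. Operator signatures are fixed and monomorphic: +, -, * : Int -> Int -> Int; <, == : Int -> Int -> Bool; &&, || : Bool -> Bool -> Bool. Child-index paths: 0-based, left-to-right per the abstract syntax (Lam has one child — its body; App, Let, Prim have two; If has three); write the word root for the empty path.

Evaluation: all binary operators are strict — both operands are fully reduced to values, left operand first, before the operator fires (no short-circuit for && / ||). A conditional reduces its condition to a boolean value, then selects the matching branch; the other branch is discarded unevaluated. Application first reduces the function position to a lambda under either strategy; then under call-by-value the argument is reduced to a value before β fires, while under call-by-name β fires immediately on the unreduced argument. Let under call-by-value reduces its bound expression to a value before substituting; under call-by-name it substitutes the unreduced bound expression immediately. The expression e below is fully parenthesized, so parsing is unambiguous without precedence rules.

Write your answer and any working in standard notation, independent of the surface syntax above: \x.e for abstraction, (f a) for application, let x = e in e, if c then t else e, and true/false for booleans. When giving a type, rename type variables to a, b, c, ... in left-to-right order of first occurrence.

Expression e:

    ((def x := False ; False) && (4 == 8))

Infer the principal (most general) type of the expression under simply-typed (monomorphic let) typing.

Answer: Bool

Working:
let x : Bool
  unify Bool ~ Bool
  unify Int ~ Int
  unify Int ~ Int
  unify Bool ~ Bool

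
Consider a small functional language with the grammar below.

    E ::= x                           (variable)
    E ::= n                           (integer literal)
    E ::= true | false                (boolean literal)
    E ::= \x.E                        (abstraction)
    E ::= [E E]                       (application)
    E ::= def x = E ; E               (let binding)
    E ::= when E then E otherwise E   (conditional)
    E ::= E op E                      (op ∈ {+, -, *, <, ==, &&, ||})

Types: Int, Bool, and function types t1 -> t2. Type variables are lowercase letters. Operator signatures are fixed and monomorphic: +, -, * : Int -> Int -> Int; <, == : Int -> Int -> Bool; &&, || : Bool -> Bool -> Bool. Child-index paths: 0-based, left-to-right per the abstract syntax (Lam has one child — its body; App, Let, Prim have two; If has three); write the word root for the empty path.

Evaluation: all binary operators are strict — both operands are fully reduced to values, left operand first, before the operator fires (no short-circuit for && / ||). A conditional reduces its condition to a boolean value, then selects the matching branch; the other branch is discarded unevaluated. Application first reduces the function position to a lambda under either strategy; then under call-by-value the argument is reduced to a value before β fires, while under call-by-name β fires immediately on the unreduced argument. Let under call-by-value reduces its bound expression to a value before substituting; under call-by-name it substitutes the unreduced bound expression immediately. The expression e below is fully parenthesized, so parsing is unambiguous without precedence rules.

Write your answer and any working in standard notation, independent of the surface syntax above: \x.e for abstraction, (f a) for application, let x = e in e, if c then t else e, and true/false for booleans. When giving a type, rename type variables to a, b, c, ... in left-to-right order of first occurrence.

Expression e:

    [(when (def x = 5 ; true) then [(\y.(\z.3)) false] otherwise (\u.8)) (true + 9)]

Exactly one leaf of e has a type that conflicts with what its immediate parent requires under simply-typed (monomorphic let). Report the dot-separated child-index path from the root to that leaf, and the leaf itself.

Answer: 1.0 : true

Working:
let x : Int
  unify Bool ~ Bool
\z._ : b -> Int
\y._ : a -> b -> Int
  unify a -> b -> Int ~ Bool -> c
  unify a ~ Bool
  unify b -> Int ~ c
_ _ : b -> Int
\u._ : d -> Int
  unify b -> Int ~ d -> Int
  unify b ~ d
  unify Int ~ Int
  unify Bool ~ Int
  FAIL: mismatch Bool ~ Int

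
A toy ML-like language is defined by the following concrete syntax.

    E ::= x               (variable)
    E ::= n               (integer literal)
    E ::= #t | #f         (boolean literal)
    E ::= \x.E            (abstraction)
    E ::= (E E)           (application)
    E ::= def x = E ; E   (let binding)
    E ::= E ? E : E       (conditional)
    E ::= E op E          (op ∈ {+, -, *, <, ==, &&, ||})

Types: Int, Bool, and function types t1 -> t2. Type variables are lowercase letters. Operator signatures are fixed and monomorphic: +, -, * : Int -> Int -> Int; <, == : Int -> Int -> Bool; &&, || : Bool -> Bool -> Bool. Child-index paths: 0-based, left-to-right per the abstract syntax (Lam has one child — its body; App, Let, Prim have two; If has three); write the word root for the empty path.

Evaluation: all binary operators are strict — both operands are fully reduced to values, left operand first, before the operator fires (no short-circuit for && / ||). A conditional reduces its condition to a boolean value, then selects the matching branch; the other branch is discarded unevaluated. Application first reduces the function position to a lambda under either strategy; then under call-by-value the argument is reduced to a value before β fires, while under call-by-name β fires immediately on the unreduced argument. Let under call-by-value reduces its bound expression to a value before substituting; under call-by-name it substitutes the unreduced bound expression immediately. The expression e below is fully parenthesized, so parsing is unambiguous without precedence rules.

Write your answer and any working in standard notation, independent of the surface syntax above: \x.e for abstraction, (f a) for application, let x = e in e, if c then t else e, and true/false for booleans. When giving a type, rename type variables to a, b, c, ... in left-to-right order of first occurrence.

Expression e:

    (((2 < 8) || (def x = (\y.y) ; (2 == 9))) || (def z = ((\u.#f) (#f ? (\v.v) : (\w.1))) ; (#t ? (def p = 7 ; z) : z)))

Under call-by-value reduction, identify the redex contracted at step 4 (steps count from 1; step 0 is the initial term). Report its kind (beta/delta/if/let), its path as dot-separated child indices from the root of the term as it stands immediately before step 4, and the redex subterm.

Answer: delta at 0 : (true || false)

Trace:
step 0: (((2 < 8) || (let x = (\y.y) in (2 == 9))) || (let z = ((\u.false) (if false then (\v.v) else (\w.1))) in (if true then (let p = 7 in z) else z)))
step 1: [delta@0.0] ((true || (let x = (\y.y) in (2 == 9))) || (let z = ((\u.false) (if false then (\v.v) else (\w.1))) in (if true then (let p = 7 in z) else z)))
step 2: [let@0.1] ((true || (2 == 9)) || (let z = ((\u.false) (if false then (\v.v) else (\w.1))) in (if true then (let p = 7 in z) else z)))
step 3: [delta@0.1] ((true || false) || (let z = ((\u.false) (if false then (\v.v) else (\w.1))) in (if true then (let p = 7 in z) else z)))
step 4: [delta@0] (true || (let z = ((\u.false) (if false then (\v.v) else (\w.1))) in (if true then (let p = 7 in z) else z)))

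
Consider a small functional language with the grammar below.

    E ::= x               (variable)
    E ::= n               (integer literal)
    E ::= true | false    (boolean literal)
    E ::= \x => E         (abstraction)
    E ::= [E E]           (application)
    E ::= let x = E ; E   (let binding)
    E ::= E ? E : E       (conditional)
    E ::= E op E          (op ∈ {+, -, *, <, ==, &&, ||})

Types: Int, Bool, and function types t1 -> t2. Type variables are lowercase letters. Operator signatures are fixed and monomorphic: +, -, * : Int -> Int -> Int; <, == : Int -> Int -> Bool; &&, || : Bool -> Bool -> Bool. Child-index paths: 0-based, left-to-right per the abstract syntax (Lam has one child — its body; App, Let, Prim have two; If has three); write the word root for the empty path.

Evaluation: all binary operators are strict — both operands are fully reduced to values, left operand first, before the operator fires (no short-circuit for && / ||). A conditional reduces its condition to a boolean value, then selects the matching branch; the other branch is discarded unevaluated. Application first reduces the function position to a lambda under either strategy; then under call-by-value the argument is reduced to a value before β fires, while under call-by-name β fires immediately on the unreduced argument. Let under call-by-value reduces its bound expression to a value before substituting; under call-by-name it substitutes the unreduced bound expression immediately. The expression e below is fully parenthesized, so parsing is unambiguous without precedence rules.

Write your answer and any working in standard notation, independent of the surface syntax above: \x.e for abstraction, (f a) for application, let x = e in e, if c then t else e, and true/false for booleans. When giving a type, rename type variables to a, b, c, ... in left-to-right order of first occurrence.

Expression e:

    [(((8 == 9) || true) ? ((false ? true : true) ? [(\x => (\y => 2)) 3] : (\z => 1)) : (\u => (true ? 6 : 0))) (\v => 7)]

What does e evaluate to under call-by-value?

Trace:
step 0: ((if ((8 == 9) || true) then (if (if false then true else true) then ((\x.(\y.2)) 3) else (\z.1)) else (\u.(if true then 6 else 0))) (\v.7))
step 1: [delta@0.0.0] ((if (false || true) then (if (if false then true else true) then ((\x.(\y.2)) 3) else (\z.1)) else (\u.(if true then 6 else 0))) (\v.7))
step 2: [delta@0.0] ((if true then (if (if false then true else true) then ((\x.(\y.2)) 3) else (\z.1)) else (\u.(if true then 6 else 0))) (\v.7))
step 3: [if@0] ((if (if false then true else true) then ((\x.(\y.2)) 3) else (\z.1)) (\v.7))
step 4: [if@0.0] ((if true then ((\x.(\y.2)) 3) else (\z.1)) (\v.7))
step 5: [if@0] (((\x.(\y.2)) 3) (\v.7))
step 6: [beta@0] ((\y.2) (\v.7))
step 7: [beta@root] 2

Answer: 2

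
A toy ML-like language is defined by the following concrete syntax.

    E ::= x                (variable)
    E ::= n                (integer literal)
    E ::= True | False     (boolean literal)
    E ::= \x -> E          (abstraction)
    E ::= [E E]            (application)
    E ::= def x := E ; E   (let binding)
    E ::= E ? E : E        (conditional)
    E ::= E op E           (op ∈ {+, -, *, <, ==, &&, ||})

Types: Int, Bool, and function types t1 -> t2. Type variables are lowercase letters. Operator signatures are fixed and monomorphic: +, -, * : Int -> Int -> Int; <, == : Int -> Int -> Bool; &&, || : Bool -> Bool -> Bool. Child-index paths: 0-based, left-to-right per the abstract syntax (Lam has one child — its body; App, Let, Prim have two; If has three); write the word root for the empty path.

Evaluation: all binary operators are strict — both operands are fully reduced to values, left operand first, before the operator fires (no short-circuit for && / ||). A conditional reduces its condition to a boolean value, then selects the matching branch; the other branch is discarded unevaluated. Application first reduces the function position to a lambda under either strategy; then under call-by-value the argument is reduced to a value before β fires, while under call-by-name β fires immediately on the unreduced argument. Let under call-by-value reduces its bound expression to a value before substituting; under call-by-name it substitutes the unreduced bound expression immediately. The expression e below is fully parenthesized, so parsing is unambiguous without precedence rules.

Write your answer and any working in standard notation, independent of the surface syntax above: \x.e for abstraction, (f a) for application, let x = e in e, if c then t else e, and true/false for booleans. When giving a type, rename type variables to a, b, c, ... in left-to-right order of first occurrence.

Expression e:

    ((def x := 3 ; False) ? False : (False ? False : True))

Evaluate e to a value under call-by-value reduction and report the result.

Derivation:
step 0: (if (let x = 3 in false) then false else (if false then false else true))
step 1: [let@0] (if false then false else (if false then false else true))
step 2: [if@root] (if false then false else true)
step 3: [if@root] true

Answer: true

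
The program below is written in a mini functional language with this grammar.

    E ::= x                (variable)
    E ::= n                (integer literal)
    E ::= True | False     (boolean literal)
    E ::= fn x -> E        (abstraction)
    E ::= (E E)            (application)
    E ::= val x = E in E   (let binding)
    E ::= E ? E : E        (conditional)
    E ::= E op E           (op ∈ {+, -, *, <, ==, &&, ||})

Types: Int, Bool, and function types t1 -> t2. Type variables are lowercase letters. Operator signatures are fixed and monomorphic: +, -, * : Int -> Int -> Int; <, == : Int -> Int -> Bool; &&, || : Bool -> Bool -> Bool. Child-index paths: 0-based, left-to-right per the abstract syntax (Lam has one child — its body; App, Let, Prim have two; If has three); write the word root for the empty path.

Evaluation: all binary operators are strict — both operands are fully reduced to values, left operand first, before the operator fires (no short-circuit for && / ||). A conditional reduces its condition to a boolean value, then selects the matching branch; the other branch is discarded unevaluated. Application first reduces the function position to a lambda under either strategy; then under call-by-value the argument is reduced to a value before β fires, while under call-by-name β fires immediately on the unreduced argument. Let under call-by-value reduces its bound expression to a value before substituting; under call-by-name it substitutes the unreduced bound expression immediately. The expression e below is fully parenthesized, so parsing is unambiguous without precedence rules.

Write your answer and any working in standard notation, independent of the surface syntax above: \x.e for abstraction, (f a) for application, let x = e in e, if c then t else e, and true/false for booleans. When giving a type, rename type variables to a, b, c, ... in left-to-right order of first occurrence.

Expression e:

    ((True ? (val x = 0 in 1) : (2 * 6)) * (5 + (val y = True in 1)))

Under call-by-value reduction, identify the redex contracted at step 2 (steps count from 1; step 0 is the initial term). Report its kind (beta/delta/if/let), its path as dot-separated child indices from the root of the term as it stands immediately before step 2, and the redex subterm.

Working:
step 0: ((if true then (let x = 0 in 1) else (2 * 6)) * (5 + (let y = true in 1)))
step 1: [if@0] ((let x = 0 in 1) * (5 + (let y = true in 1)))
step 2: [let@0] (1 * (5 + (let y = true in 1)))

Answer: let at 0 : (let x = 0 in 1)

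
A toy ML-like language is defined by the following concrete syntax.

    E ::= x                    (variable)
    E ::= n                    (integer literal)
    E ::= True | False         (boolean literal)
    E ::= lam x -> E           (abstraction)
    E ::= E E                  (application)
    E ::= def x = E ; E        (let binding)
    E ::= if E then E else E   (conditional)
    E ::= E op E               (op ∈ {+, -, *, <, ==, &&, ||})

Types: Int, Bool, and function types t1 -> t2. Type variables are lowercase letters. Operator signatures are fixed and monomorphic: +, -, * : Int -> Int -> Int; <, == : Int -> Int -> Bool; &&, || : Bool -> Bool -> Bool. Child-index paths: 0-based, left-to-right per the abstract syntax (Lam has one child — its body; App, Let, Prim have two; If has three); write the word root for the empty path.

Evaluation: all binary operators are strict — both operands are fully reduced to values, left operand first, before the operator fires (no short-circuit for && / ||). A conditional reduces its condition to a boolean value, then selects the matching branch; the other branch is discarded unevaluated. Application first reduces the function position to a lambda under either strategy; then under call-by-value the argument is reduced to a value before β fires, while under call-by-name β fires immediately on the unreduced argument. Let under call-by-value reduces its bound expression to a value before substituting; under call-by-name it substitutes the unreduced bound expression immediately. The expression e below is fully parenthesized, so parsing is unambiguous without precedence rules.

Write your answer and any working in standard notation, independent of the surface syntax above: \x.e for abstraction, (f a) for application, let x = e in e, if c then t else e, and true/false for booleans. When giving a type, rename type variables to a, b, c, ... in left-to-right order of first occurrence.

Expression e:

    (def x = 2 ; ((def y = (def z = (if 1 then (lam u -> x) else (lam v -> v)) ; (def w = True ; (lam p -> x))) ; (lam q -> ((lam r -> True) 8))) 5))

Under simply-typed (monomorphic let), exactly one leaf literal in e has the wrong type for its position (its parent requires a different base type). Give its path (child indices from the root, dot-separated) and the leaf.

Working:
let x : Int
  unify Int ~ Bool
  FAIL: mismatch Int ~ Bool

Answer: 1.0.0.0.0 : 1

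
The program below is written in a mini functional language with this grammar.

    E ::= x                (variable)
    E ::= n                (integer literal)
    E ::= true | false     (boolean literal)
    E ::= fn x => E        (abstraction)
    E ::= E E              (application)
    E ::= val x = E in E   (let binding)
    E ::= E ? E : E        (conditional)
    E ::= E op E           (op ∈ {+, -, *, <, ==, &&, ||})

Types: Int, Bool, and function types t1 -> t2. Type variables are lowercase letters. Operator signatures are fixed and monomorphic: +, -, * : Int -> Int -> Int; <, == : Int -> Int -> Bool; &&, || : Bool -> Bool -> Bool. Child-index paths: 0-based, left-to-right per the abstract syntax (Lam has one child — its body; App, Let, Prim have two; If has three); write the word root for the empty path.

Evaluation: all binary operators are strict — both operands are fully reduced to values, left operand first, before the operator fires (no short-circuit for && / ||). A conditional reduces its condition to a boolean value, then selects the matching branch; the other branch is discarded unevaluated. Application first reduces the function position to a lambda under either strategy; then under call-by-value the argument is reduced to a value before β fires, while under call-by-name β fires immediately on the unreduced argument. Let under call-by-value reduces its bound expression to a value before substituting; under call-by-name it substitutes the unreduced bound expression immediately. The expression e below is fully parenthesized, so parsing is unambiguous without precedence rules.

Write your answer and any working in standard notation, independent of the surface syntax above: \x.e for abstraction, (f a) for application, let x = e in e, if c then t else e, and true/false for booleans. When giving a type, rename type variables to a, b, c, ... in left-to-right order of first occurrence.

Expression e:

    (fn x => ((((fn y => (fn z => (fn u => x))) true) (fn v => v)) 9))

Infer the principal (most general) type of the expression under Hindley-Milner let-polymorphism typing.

Derivation:
x : a
\u._ : d -> a
\z._ : c -> d -> a
\y._ : b -> c -> d -> a
  unify b -> c -> d -> a ~ Bool -> e
  unify b ~ Bool
  unify c -> d -> a ~ e
_ _ : c -> d -> a
v : f
\v._ : f -> f
  unify c -> d -> a ~ (f -> f) -> g
  unify c ~ f -> f
  unify d -> a ~ g
_ _ : d -> a
  unify d -> a ~ Int -> h
  unify d ~ Int
  unify a ~ h
_ _ : h
\x._ : h -> h

Answer: a -> a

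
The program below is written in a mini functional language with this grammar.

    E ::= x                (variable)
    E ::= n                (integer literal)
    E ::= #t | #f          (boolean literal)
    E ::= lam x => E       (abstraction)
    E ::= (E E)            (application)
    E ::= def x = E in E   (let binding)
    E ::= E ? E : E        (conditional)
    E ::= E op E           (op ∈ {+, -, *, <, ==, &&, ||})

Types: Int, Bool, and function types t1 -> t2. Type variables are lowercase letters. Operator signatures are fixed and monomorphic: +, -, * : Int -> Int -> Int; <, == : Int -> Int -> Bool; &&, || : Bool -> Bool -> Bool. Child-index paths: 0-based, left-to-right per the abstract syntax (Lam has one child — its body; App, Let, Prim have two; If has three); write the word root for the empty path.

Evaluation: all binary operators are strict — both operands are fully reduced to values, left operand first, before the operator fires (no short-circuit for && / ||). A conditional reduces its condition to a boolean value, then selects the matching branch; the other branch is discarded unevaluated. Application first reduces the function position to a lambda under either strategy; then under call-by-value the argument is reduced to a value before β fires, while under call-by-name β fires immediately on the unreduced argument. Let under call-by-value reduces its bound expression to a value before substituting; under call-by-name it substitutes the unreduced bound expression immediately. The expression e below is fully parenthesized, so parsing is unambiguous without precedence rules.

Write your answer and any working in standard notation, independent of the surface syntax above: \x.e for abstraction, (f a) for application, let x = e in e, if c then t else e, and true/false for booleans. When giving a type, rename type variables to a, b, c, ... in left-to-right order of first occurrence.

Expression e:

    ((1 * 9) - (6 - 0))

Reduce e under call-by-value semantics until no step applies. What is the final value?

Working:
step 0: ((1 * 9) - (6 - 0))
step 1: [delta@0] (9 - (6 - 0))
step 2: [delta@1] (9 - 6)
step 3: [delta@root] 3

Answer: 3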